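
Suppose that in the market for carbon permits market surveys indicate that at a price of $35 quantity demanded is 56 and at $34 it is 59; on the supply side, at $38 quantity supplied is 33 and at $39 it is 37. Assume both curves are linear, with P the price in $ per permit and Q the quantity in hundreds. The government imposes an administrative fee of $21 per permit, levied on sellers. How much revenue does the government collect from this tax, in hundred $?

Tax revenue = $105 hundred.

Demand slope: (59 − 56)/(34 − 35) = -3, so Qd = 161 − 3P.
Supply slope: (37 − 33)/(39 − 38) = 4, so Qs = 4P − 119.
Without the tax, 161 − 3P = 4P − 119 gives 7P = 280, so P* = $40 and Q* = 41.
With the tax collected from sellers, supply shifts: Qs = 4(P − 21) − 119.
New equilibrium: buyers pay $52, sellers receive $31, Q = 5. (Wedge: Pb − Ps = 21.)
Revenue = t · Q = 21 · 5 = $105.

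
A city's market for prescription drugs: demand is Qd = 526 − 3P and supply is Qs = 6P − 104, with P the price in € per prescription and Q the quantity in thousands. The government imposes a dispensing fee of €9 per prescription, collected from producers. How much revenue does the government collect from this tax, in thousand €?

Tax revenue = €2682 thousand.

Before the tax: set 526 − 3P = 6P − 104 → P* = €70, Q* = 316.
With the tax collected from producers, supply shifts: Qs = 6(P − 9) − 104.
Solving gives Q = 298 with buyers paying €76 and producers receiving €67 (the €9 wedge).
Revenue = t · Q = 9 · 298 = €2682.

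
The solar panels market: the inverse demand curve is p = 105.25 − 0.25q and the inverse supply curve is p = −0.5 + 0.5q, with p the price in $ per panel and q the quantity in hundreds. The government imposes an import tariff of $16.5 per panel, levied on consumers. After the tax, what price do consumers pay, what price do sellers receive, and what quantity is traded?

Inverting to q(p) form: qd = 421 − 4p; qs = 2p + 1.
Without the tax, 421 − 4p = 2p + 1 gives 6p = 420, so p* = $70 and q* = 141.
With the tax collected from consumers, demand (in seller-price terms) shifts: qd = 421 − 4(p + 16.5).
New equilibrium: consumers pay $75.5, sellers receive $59, q = 119. (Wedge: pb − ps = 16.5.)

Consumers pay $75.5; sellers receive $59; quantity = 119.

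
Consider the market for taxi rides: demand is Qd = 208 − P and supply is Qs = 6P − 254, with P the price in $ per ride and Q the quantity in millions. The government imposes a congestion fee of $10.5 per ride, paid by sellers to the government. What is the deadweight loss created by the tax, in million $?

Deadweight loss = $47.25 million.

Before the tax: set 208 − P = 6P − 254 → P* = $66, Q* = 142.
With the tax collected from sellers, supply shifts: Qs = 6(P − 10.5) − 254.
Solving gives Q = 133 with buyers paying $75 and sellers receiving $64.5 (the $10.5 wedge).
Quantity falls by |ΔQ| = |142 − 133| = 9.
DWL = ½ · t · |ΔQ| = ½ · 10.5 · 9 = $47.25.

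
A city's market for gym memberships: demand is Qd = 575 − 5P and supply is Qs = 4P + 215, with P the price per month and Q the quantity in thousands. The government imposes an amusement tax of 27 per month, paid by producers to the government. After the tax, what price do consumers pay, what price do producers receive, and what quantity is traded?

Without the tax, 575 − 5P = 4P + 215 gives 9P = 360, so P* = 40 and Q* = 375.
With the tax collected from producers, supply shifts: Qs = 4(P − 27) + 215.
Solving gives Q = 315 with consumers paying 52 and producers receiving 25 (the 27 wedge).
The less price-elastic side of the market bears the larger share of a per-unit tax.

Consumers pay 52; producers receive 25; quantity = 315.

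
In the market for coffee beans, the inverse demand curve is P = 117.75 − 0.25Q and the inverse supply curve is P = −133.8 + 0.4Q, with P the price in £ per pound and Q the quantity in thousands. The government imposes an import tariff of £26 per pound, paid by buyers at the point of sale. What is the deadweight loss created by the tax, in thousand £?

Rewrite in direct form: Qd = 471 − 4P and Qs = 2.5P + 334.5.
Before the tax: set 471 − 4P = 2.5P + 334.5 → P* = £21, Q* = 387.
With the tax collected from buyers, demand (in seller-price terms) shifts: Qd = 471 − 4(P + 26).
New equilibrium: buyers pay £31, producers receive £5, Q = 347. (Wedge: Pb − Ps = 26.)
Quantity falls by |ΔQ| = |387 − 347| = 40.
DWL = ½ · t · |ΔQ| = ½ · 26 · 40 = £520.

Deadweight loss = £520 thousand.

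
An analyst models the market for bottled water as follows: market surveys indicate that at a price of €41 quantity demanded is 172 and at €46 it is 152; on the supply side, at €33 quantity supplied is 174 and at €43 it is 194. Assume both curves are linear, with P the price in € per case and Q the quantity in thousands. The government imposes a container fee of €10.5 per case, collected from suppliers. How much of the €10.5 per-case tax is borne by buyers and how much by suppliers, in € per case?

Demand slope: (152 − 172)/(46 − 41) = -4, so Qd = 336 − 4P.
Supply slope: (194 − 174)/(43 − 33) = 2, so Qs = 2P + 108.
Before the tax: set 336 − 4P = 2P + 108 → P* = €38, Q* = 184.
With the tax collected from suppliers, supply shifts: Qs = 2(P − 10.5) + 108.
Solving gives Q = 170 with buyers paying €41.5 and suppliers receiving €31 (the €10.5 wedge).
Burden on buyers: €3.5; on suppliers: €7. (They sum to €10.5.)
The less price-elastic side of the market bears the larger share of a per-unit tax.

Buyers bear €3.5 per case; suppliers bear €7 per case.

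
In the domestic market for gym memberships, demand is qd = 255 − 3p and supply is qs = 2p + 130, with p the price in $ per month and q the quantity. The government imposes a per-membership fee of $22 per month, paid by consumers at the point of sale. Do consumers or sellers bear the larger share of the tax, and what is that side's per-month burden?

Without the tax, 255 − 3p = 2p + 130 gives 5p = 125, so p* = $25 and q* = 180.
With the tax collected from consumers, demand (in seller-price terms) shifts: qd = 255 − 3(p + 22).
New equilibrium: consumers pay $33.8, sellers receive $11.8, q = 153.6. (Wedge: pb − ps = 22.)
Per-month burden: consumers $8.8, sellers $13.2.
Sellers take the larger share because supply is less price-elastic here (demand slope 3 vs supply slope 2).
The less price-elastic side of the market bears the larger share of a per-unit tax.

Sellers bear the larger share: $13.2 per month.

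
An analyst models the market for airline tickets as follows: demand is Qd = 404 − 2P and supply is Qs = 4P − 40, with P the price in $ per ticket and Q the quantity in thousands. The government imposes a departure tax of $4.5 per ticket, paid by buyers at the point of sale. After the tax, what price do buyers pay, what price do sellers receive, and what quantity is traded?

Without the tax, 404 − 2P = 4P − 40 gives 6P = 444, so P* = $74 and Q* = 256.
With the tax collected from buyers, demand (in seller-price terms) shifts: Qd = 404 − 2(P + 4.5).
Solving gives Q = 250 with buyers paying $77 and sellers receiving $72.5 (the $4.5 wedge).
The less price-elastic side of the market bears the larger share of a per-unit tax.

Buyers pay $77; sellers receive $72.5; quantity = 250.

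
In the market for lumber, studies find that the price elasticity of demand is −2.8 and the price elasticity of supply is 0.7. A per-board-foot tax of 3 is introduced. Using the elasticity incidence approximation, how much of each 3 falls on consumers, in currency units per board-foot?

Incidence ratio: consumers' share ≈ εs / (εs + |εd|) = 0.7 / (0.7 + 2.8) = 0.2.
So consumers bear ≈ 0.2 × 3 = 0.6; sellers bear 2.4.

Consumers bear ≈ 0.6 per board-foot.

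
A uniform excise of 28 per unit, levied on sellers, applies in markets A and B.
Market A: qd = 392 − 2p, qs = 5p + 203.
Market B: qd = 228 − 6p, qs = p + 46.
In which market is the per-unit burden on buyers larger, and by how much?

Market A: pre-tax p* = 27, q* = 338; post-tax q = 298; per-unit burden on buyers = 20.
Market B: pre-tax p* = 26, q* = 72; post-tax q = 48; per-unit burden on buyers = 4.
Difference: 20 vs 4 → market A is larger by 16.

Market A, by 16.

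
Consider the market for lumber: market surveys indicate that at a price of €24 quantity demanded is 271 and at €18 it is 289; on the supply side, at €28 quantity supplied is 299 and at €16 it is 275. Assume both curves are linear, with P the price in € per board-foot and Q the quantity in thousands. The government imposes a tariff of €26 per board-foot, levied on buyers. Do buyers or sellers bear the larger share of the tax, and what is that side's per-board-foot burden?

Demand slope: (289 − 271)/(18 − 24) = -3, so Qd = 343 − 3P.
Supply slope: (275 − 299)/(16 − 28) = 2, so Qs = 2P + 243.
Before the tax: set 343 − 3P = 2P + 243 → P* = €20, Q* = 283.
With the tax collected from buyers, demand (in seller-price terms) shifts: Qd = 343 − 3(P + 26).
New equilibrium: buyers pay €30.4, sellers receive €4.4, Q = 251.8. (Wedge: Pb − Ps = 26.)
Per-board-foot burden: buyers €10.4, sellers €15.6.
Sellers take the larger share because supply is less price-elastic here (demand slope 3 vs supply slope 2).
The less price-elastic side of the market bears the larger share of a per-unit tax.

Sellers bear the larger share: €15.6 per board-foot.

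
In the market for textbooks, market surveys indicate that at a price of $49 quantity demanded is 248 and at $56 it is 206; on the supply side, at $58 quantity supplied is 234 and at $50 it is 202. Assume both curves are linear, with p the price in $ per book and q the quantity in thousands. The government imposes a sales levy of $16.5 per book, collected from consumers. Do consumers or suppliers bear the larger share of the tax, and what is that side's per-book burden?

Demand slope: (206 − 248)/(56 − 49) = -6, so qd = 542 − 6p.
Supply slope: (202 − 234)/(50 − 58) = 4, so qs = 4p + 2.
Without the tax, 542 − 6p = 4p + 2 gives 10p = 540, so p* = $54 and q* = 218.
With the tax collected from consumers, demand (in seller-price terms) shifts: qd = 542 − 6(p + 16.5).
New equilibrium: consumers pay $60.6, suppliers receive $44.1, q = 178.4. (Wedge: pb − ps = 16.5.)
Per-book burden: consumers $6.6, suppliers $9.9.
Suppliers take the larger share because supply is less price-elastic here (demand slope 6 vs supply slope 4).
The less price-elastic side of the market bears the larger share of a per-unit tax.

Suppliers bear the larger share: $9.9 per book.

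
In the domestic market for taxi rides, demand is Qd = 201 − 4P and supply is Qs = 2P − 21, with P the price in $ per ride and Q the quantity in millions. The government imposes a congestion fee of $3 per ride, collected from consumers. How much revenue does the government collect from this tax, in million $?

Before the tax: set 201 − 4P = 2P − 21 → P* = $37, Q* = 53.
With the tax collected from consumers, demand (in seller-price terms) shifts: Qd = 201 − 4(P + 3).
Solving gives Q = 49 with consumers paying $38 and sellers receiving $35 (the $3 wedge).
Revenue = t · Q = 3 · 49 = $147.

Tax revenue = $147 million.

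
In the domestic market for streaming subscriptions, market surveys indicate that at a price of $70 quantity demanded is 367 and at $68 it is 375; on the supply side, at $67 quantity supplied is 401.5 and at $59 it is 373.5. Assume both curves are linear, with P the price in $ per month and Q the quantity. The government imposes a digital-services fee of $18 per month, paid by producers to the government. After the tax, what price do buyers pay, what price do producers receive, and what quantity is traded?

Buyers pay $72.4; producers receive $54.4; quantity = 357.4.

Demand slope: (375 − 367)/(68 − 70) = -4, so Qd = 647 − 4P.
Supply slope: (373.5 − 401.5)/(59 − 67) = 3.5, so Qs = 3.5P + 167.
Without the tax, 647 − 4P = 3.5P + 167 gives 7.5P = 480, so P* = $64 and Q* = 391.
With the tax collected from producers, supply shifts: Qs = 3.5(P − 18) + 167.
Solving gives Q = 357.4 with buyers paying $72.4 and producers receiving $54.4 (the $18 wedge).
The less price-elastic side of the market bears the larger share of a per-unit tax.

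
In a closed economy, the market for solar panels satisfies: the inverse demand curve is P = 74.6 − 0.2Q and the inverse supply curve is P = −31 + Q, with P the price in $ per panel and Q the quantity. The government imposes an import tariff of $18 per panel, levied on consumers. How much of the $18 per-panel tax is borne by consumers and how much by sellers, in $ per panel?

Inverting to Q(P) form: Qd = 373 − 5P; Qs = P + 31.
Before the tax: set 373 − 5P = P + 31 → P* = $57, Q* = 88.
With the tax collected from consumers, demand (in seller-price terms) shifts: Qd = 373 − 5(P + 18).
Solving gives Q = 73 with consumers paying $60 and sellers receiving $42 (the $18 wedge).
Burden on consumers: $3; on sellers: $15. (They sum to $18.)

Consumers bear $3 per panel; sellers bear $15 per panel.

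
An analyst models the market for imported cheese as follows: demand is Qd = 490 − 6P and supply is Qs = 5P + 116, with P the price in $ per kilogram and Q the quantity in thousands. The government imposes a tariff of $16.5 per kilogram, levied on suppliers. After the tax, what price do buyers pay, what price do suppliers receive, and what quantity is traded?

Buyers pay $41.5; suppliers receive $25; quantity = 241.

Without the tax, 490 − 6P = 5P + 116 gives 11P = 374, so P* = $34 and Q* = 286.
With the tax collected from suppliers, supply shifts: Qs = 5(P − 16.5) + 116.
New equilibrium: buyers pay $41.5, suppliers receive $25, Q = 241. (Wedge: Pb − Ps = 16.5.)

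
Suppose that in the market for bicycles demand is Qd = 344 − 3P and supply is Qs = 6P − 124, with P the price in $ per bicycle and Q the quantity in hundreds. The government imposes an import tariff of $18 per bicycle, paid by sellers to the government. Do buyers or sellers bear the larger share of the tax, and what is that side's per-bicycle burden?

Without the tax, 344 − 3P = 6P − 124 gives 9P = 468, so P* = $52 and Q* = 188.
With the tax collected from sellers, supply shifts: Qs = 6(P − 18) − 124.
New equilibrium: buyers pay $64, sellers receive $46, Q = 152. (Wedge: Pb − Ps = 18.)
Per-bicycle burden: buyers $12, sellers $6.
Buyers take the larger share because demand is less price-elastic here (demand slope 3 vs supply slope 6).
The less price-elastic side of the market bears the larger share of a per-unit tax.

Buyers bear the larger share: $12 per bicycle.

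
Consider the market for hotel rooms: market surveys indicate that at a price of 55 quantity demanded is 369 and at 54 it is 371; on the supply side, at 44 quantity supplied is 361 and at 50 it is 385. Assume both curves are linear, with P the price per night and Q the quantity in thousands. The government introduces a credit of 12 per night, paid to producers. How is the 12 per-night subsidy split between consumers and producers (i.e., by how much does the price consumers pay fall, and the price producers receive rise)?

Demand slope: (371 − 369)/(54 − 55) = -2, so Qd = 479 − 2P.
Supply slope: (385 − 361)/(50 − 44) = 4, so Qs = 4P + 185.
Without the subsidy, 479 − 2P = 4P + 185 gives 6P = 294, so P* = 49 and Q* = 381.
With a per-unit subsidy paid to producers, each receives P + 12 per unit sold, so supply becomes Qs = 4(P + 12) + 185.
Solving gives Q = 397 with consumers paying 41 and producers receiving 53 (the 12 wedge).
Gain to consumers: 8; to producers: 4. (They sum to 12.)

Consumers gain 8 per night; producers gain 4 per night.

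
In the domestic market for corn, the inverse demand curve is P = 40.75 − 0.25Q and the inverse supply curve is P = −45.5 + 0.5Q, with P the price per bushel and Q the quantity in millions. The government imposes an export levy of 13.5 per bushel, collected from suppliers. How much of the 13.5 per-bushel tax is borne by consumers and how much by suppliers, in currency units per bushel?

Inverting to Q(P) form: Qd = 163 − 4P; Qs = 2P + 91.
Without the tax, 163 − 4P = 2P + 91 gives 6P = 72, so P* = 12 and Q* = 115.
With the tax collected from suppliers, supply shifts: Qs = 2(P − 13.5) + 91.
Solving gives Q = 97 with consumers paying 16.5 and suppliers receiving 3 (the 13.5 wedge).
Burden on consumers: 4.5; on suppliers: 9. (They sum to 13.5.)

Consumers bear 4.5 per bushel; suppliers bear 9 per bushel.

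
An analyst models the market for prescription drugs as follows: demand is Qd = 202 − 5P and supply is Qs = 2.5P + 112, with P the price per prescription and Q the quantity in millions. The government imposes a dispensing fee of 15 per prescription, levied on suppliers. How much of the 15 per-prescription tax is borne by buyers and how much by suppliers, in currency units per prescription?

Without the tax, 202 − 5P = 2.5P + 112 gives 7.5P = 90, so P* = 12 and Q* = 142.
With the tax collected from suppliers, supply shifts: Qs = 2.5(P − 15) + 112.
New equilibrium: buyers pay 17, suppliers receive 2, Q = 117. (Wedge: Pb − Ps = 15.)
Burden on buyers: 5; on suppliers: 10. (They sum to 15.)

Buyers bear 5 per prescription; suppliers bear 10 per prescription.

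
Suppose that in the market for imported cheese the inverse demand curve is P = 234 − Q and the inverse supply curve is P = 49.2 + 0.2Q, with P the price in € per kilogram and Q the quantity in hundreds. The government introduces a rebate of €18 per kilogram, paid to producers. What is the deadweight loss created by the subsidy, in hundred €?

Inverting to Q(P) form: Qd = 234 − P; Qs = 5P − 246.
Without the subsidy, 234 − P = 5P − 246 gives 6P = 480, so P* = €80 and Q* = 154.
With a per-unit subsidy paid to producers, each receives P + 18 per unit sold, so supply becomes Qs = 5(P + 18) − 246.
New equilibrium: buyers pay €65, producers receive €83, Q = 169. (Wedge: Pb − Ps = −18.)
Quantity rises by |ΔQ| = |154 − 169| = 15.
DWL = ½ · t · |ΔQ| = ½ · 18 · 15 = €135.

Deadweight loss = €135 hundred.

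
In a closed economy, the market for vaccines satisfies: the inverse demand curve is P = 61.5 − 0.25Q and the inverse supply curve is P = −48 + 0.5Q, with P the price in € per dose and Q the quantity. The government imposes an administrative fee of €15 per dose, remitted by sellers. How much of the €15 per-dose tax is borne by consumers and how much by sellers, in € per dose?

Inverting to Q(P) form: Qd = 246 − 4P; Qs = 2P + 96.
Without the tax, 246 − 4P = 2P + 96 gives 6P = 150, so P* = €25 and Q* = 146.
With the tax collected from sellers, supply shifts: Qs = 2(P − 15) + 96.
Solving gives Q = 126 with consumers paying €30 and sellers receiving €15 (the €15 wedge).
Burden on consumers: €5; on sellers: €10. (They sum to €15.)
The less price-elastic side of the market bears the larger share of a per-unit tax.

Consumers bear €5 per dose; sellers bear €10 per dose.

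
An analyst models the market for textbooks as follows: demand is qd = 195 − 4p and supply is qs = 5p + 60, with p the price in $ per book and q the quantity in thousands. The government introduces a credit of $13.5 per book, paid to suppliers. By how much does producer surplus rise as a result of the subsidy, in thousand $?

Before the subsidy: set 195 − 4p = 5p + 60 → p* = $15, q* = 135.
With a per-unit subsidy paid to suppliers, each receives p + 13.5 per unit sold, so supply becomes qs = 5(p + 13.5) + 60.
New equilibrium: buyers pay $7.5, suppliers receive $21, q = 165. (Wedge: pb − ps = −13.5.)
ΔPS is the trapezoid between Q = 165 and Q = 135 of height $6: ½ · (135 + 165) · 6 = $900.

Producer surplus rises by $900 thousand.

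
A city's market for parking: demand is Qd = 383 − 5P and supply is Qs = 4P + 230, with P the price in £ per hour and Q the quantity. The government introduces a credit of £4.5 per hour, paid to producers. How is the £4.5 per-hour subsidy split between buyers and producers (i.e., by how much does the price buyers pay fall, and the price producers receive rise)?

Without the subsidy, 383 − 5P = 4P + 230 gives 9P = 153, so P* = £17 and Q* = 298.
With a per-unit subsidy paid to producers, each receives P + 4.5 per unit sold, so supply becomes Qs = 4(P + 4.5) + 230.
Solving gives Q = 308 with buyers paying £15 and producers receiving £19.5 (the £4.5 wedge).
Gain to buyers: £2; to producers: £2.5. (They sum to £4.5.)

Buyers gain £2 per hour; producers gain £2.5 per hour.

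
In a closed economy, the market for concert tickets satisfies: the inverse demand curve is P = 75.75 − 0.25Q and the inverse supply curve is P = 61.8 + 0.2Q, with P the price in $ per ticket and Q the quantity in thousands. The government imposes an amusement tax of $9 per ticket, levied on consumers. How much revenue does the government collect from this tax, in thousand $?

Inverting to Q(P) form: Qd = 303 − 4P; Qs = 5P − 309.
Before the tax: set 303 − 4P = 5P − 309 → P* = $68, Q* = 31.
With the tax collected from consumers, demand (in seller-price terms) shifts: Qd = 303 − 4(P + 9).
New equilibrium: consumers pay $73, producers receive $64, Q = 11. (Wedge: Pb − Ps = 9.)
Revenue = t · Q = 9 · 11 = $99.

Tax revenue = $99 thousand.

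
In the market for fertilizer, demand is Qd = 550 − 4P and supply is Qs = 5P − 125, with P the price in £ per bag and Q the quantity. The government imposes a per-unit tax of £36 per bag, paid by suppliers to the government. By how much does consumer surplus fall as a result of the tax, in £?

Without the tax, 550 − 4P = 5P − 125 gives 9P = 675, so P* = £75 and Q* = 250.
With the tax collected from suppliers, supply shifts: Qs = 5(P − 36) − 125.
Solving gives Q = 170 with buyers paying £95 and suppliers receiving £59 (the £36 wedge).
ΔCS is the trapezoid between Q = 170 and Q = 250 of height £20: ½ · (250 + 170) · 20 = £4200.

Consumer surplus falls by £4200.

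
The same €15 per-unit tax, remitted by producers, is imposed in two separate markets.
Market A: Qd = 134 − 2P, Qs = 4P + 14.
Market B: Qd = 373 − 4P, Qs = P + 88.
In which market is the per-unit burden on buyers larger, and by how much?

Market A: pre-tax P* = €20, Q* = 94; post-tax Q = 74; per-unit burden on buyers = €10.
Market B: pre-tax P* = €57, Q* = 145; post-tax Q = 133; per-unit burden on buyers = €3.
Difference: €10 vs €3 → market A is larger by €7.

Market A, by €7.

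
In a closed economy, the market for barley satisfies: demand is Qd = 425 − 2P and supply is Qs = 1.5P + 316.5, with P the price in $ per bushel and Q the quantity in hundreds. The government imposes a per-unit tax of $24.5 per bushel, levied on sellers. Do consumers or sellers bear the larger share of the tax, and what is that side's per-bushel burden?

Before the tax: set 425 − 2P = 1.5P + 316.5 → P* = $31, Q* = 363.
With the tax collected from sellers, supply shifts: Qs = 1.5(P − 24.5) + 316.5.
Solving gives Q = 342 with consumers paying $41.5 and sellers receiving $17 (the $24.5 wedge).
Per-bushel burden: consumers $10.5, sellers $14.
Sellers take the larger share because supply is less price-elastic here (demand slope 2 vs supply slope 1.5).
The less price-elastic side of the market bears the larger share of a per-unit tax.

Sellers bear the larger share: $14 per bushel.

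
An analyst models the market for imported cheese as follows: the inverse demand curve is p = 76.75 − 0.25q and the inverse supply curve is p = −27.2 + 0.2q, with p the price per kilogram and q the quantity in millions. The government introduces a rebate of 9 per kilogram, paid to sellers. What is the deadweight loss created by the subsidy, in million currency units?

Deadweight loss = 90 million.

Inverting to q(p) form: qd = 307 − 4p; qs = 5p + 136.
Without the subsidy, 307 − 4p = 5p + 136 gives 9p = 171, so p* = 19 and q* = 231.
With a per-unit subsidy paid to sellers, each receives p + 9 per unit sold, so supply becomes qs = 5(p + 9) + 136.
New equilibrium: consumers pay 14, sellers receive 23, q = 251. (Wedge: pb − ps = −9.)
Quantity rises by |ΔQ| = |231 − 251| = 20.
DWL = ½ · t · |ΔQ| = ½ · 9 · 20 = 90.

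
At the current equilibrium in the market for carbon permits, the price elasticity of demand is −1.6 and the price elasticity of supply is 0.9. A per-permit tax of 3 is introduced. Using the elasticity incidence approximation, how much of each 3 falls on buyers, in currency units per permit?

Incidence ratio: buyers' share ≈ εs / (εs + |εd|) = 0.9 / (0.9 + 1.6) = 0.36.
So buyers bear ≈ 0.36 × 3 = 1.08; suppliers bear 1.92.

Buyers bear ≈ 1.08 per permit.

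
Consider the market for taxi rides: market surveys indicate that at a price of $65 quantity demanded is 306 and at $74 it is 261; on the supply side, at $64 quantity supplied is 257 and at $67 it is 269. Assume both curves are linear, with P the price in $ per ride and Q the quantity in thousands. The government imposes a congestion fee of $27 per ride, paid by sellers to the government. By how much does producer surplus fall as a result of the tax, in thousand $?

Producer surplus falls by $3765 thousand.

Demand slope: (261 − 306)/(74 − 65) = -5, so Qd = 631 − 5P.
Supply slope: (269 − 257)/(67 − 64) = 4, so Qs = 4P + 1.
Before the tax: set 631 − 5P = 4P + 1 → P* = $70, Q* = 281.
With the tax collected from sellers, supply shifts: Qs = 4(P − 27) + 1.
New equilibrium: buyers pay $82, sellers receive $55, Q = 221. (Wedge: Pb − Ps = 27.)
ΔPS is the trapezoid between Q = 221 and Q = 281 of height $15: ½ · (281 + 221) · 15 = $3765.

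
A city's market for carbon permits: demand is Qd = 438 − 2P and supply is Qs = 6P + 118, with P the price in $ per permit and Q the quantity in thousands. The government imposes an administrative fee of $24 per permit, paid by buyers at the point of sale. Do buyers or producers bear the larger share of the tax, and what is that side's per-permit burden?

Before the tax: set 438 − 2P = 6P + 118 → P* = $40, Q* = 358.
With the tax collected from buyers, demand (in seller-price terms) shifts: Qd = 438 − 2(P + 24).
New equilibrium: buyers pay $58, producers receive $34, Q = 322. (Wedge: Pb − Ps = 24.)
Per-permit burden: buyers $18, producers $6.
Buyers take the larger share because demand is less price-elastic here (demand slope 2 vs supply slope 6).
The less price-elastic side of the market bears the larger share of a per-unit tax.

Buyers bear the larger share: $18 per permit.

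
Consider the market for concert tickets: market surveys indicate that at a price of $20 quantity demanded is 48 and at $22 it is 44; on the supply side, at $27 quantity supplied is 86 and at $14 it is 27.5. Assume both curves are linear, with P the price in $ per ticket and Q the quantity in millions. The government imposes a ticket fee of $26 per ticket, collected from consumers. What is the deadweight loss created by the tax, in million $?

Demand slope: (44 − 48)/(22 − 20) = -2, so Qd = 88 − 2P.
Supply slope: (27.5 − 86)/(14 − 27) = 4.5, so Qs = 4.5P − 35.5.
Before the tax: set 88 − 2P = 4.5P − 35.5 → P* = $19, Q* = 50.
With the tax collected from consumers, demand (in seller-price terms) shifts: Qd = 88 − 2(P + 26).
Solving gives Q = 14 with consumers paying $37 and producers receiving $11 (the $26 wedge).
Quantity falls by |ΔQ| = |50 − 14| = 36.
DWL = ½ · t · |ΔQ| = ½ · 26 · 36 = $468.

Deadweight loss = $468 million.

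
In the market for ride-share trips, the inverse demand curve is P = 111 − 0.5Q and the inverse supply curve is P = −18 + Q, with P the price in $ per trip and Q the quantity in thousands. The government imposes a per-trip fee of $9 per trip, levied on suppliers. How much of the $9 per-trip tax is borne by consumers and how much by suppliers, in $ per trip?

Consumers bear $3 per trip; suppliers bear $6 per trip.

Inverting to Q(P) form: Qd = 222 − 2P; Qs = P + 18.
Before the tax: set 222 − 2P = P + 18 → P* = $68, Q* = 86.
With the tax collected from suppliers, supply shifts: Qs = (P − 9) + 18.
Solving gives Q = 80 with consumers paying $71 and suppliers receiving $62 (the $9 wedge).
Burden on consumers: $3; on suppliers: $6. (They sum to $9.)
The less price-elastic side of the market bears the larger share of a per-unit tax.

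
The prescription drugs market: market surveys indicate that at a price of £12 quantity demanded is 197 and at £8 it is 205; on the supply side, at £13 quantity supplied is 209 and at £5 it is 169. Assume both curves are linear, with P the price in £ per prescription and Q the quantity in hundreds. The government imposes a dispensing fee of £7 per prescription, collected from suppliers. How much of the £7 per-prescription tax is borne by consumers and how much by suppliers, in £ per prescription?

Consumers bear £5 per prescription; suppliers bear £2 per prescription.

Demand slope: (205 − 197)/(8 − 12) = -2, so Qd = 221 − 2P.
Supply slope: (169 − 209)/(5 − 13) = 5, so Qs = 5P + 144.
Before the tax: set 221 − 2P = 5P + 144 → P* = £11, Q* = 199.
With the tax collected from suppliers, supply shifts: Qs = 5(P − 7) + 144.
New equilibrium: consumers pay £16, suppliers receive £9, Q = 189. (Wedge: Pb − Ps = 7.)
Burden on consumers: £5; on suppliers: £2. (They sum to £7.)
The less price-elastic side of the market bears the larger share of a per-unit tax.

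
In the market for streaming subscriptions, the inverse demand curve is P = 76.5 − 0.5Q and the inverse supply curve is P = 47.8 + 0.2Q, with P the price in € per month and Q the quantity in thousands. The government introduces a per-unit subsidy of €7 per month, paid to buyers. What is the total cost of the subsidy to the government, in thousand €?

Government outlay = €357 thousand.

Rewrite in direct form: Qd = 153 − 2P and Qs = 5P − 239.
Before the subsidy: set 153 − 2P = 5P − 239 → P* = €56, Q* = 41.
With a per-unit subsidy paid to buyers, each effectively pays P − 7, so demand becomes Qd = 153 − 2(P − 7).
New equilibrium: buyers pay €51, producers receive €58, Q = 51. (Wedge: Pb − Ps = −7.)
Outlay = t · Q = 7 · 51 = €357.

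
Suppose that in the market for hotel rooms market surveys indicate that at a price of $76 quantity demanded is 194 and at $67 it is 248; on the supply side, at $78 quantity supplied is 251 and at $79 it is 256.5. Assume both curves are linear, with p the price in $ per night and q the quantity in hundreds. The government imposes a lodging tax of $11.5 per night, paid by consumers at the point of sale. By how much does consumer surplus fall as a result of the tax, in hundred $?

Demand slope: (248 − 194)/(67 − 76) = -6, so qd = 650 − 6p.
Supply slope: (256.5 − 251)/(79 − 78) = 5.5, so qs = 5.5p − 178.
Before the tax: set 650 − 6p = 5.5p − 178 → p* = $72, q* = 218.
With the tax collected from consumers, demand (in seller-price terms) shifts: qd = 650 − 6(p + 11.5).
Solving gives q = 185 with consumers paying $77.5 and producers receiving $66 (the $11.5 wedge).
ΔCS is the trapezoid between Q = 185 and Q = 218 of height $5.5: ½ · (218 + 185) · 5.5 = $1108.25.

Consumer surplus falls by $1108.25 hundred.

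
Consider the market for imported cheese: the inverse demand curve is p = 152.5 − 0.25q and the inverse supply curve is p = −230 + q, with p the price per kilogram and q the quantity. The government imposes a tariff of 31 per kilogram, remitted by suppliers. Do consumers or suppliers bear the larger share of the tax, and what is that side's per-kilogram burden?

Inverting to q(p) form: qd = 610 − 4p; qs = p + 230.
Without the tax, 610 − 4p = p + 230 gives 5p = 380, so p* = 76 and q* = 306.
With the tax collected from suppliers, supply shifts: qs = (p − 31) + 230.
New equilibrium: consumers pay 82.2, suppliers receive 51.2, q = 281.2. (Wedge: pb − ps = 31.)
Per-kilogram burden: consumers 6.2, suppliers 24.8.
Suppliers take the larger share because supply is less price-elastic here (demand slope 4 vs supply slope 1).
The less price-elastic side of the market bears the larger share of a per-unit tax.

Suppliers bear the larger share: 24.8 per kilogram.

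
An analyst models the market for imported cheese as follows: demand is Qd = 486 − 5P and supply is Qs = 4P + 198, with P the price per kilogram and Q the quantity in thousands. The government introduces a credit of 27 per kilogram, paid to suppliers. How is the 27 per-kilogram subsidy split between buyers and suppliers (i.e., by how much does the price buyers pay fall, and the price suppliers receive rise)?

Before the subsidy: set 486 − 5P = 4P + 198 → P* = 32, Q* = 326.
With a per-unit subsidy paid to suppliers, each receives P + 27 per unit sold, so supply becomes Qs = 4(P + 27) + 198.
New equilibrium: buyers pay 20, suppliers receive 47, Q = 386. (Wedge: Pb − Ps = −27.)
Gain to buyers: 12; to suppliers: 15. (They sum to 27.)

Buyers gain 12 per kilogram; suppliers gain 15 per kilogram.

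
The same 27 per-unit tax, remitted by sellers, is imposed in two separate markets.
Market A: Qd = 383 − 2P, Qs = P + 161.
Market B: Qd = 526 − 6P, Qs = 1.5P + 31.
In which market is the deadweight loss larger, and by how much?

Market B, by 194.4.

Market A: pre-tax P* = 74, Q* = 235; post-tax Q = 217; deadweight loss = 243.
Market B: pre-tax P* = 66, Q* = 130; post-tax Q = 97.6; deadweight loss = 437.4.
Difference: 243 vs 437.4 → market B is larger by 194.4.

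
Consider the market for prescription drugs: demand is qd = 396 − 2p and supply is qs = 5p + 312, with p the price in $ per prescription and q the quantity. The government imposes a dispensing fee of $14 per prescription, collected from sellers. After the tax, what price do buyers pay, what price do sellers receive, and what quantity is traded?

Before the tax: set 396 − 2p = 5p + 312 → p* = $12, q* = 372.
With the tax collected from sellers, supply shifts: qs = 5(p − 14) + 312.
Solving gives q = 352 with buyers paying $22 and sellers receiving $8 (the $14 wedge).
The less price-elastic side of the market bears the larger share of a per-unit tax.

Buyers pay $22; sellers receive $8; quantity = 352.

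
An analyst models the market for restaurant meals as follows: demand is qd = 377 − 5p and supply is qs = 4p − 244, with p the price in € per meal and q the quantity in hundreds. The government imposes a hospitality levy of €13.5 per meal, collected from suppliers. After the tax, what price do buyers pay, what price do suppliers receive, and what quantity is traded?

Without the tax, 377 − 5p = 4p − 244 gives 9p = 621, so p* = €69 and q* = 32.
With the tax collected from suppliers, supply shifts: qs = 4(p − 13.5) − 244.
Solving gives q = 2 with buyers paying €75 and suppliers receiving €61.5 (the €13.5 wedge).

Buyers pay €75; suppliers receive €61.5; quantity = 2.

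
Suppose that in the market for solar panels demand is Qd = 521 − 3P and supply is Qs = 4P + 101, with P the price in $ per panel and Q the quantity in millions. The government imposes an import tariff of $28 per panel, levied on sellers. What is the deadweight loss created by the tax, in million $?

Without the tax, 521 − 3P = 4P + 101 gives 7P = 420, so P* = $60 and Q* = 341.
With the tax collected from sellers, supply shifts: Qs = 4(P − 28) + 101.
New equilibrium: consumers pay $76, sellers receive $48, Q = 293. (Wedge: Pb − Ps = 28.)
Quantity falls by |ΔQ| = |341 − 293| = 48.
DWL = ½ · t · |ΔQ| = ½ · 28 · 48 = $672.

Deadweight loss = $672 million.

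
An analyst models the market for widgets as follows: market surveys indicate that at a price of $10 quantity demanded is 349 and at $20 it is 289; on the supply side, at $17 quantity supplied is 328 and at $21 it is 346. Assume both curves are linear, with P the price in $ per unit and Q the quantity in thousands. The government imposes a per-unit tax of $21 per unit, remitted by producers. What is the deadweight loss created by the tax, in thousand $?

Demand slope: (289 − 349)/(20 − 10) = -6, so Qd = 409 − 6P.
Supply slope: (346 − 328)/(21 − 17) = 4.5, so Qs = 4.5P + 251.5.
Before the tax: set 409 − 6P = 4.5P + 251.5 → P* = $15, Q* = 319.
With the tax collected from producers, supply shifts: Qs = 4.5(P − 21) + 251.5.
New equilibrium: buyers pay $24, producers receive $3, Q = 265. (Wedge: Pb − Ps = 21.)
Quantity falls by |ΔQ| = |319 − 265| = 54.
DWL = ½ · t · |ΔQ| = ½ · 21 · 54 = $567.

Deadweight loss = $567 thousand.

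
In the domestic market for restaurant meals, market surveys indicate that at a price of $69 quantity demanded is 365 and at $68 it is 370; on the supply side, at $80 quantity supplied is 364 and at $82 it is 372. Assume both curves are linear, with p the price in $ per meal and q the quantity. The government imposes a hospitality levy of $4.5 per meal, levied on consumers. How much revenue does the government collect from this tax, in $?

Demand slope: (370 − 365)/(68 − 69) = -5, so qd = 710 − 5p.
Supply slope: (372 − 364)/(82 − 80) = 4, so qs = 4p + 44.
Before the tax: set 710 − 5p = 4p + 44 → p* = $74, q* = 340.
With the tax collected from consumers, demand (in seller-price terms) shifts: qd = 710 − 5(p + 4.5).
New equilibrium: consumers pay $76, suppliers receive $71.5, q = 330. (Wedge: pb − ps = 4.5.)
Revenue = t · Q = 4.5 · 330 = $1485.

Tax revenue = $1485.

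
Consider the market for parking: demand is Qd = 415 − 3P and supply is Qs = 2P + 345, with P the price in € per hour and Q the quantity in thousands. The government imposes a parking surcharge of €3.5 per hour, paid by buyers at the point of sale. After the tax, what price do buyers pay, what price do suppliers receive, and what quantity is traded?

Without the tax, 415 − 3P = 2P + 345 gives 5P = 70, so P* = €14 and Q* = 373.
With the tax collected from buyers, demand (in seller-price terms) shifts: Qd = 415 − 3(P + 3.5).
New equilibrium: buyers pay €15.4, suppliers receive €11.9, Q = 368.8. (Wedge: Pb − Ps = 3.5.)

Buyers pay €15.4; suppliers receive €11.9; quantity = 368.8.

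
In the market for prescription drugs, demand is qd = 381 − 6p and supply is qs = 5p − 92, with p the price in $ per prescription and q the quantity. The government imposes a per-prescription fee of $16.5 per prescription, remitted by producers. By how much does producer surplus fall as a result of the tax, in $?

Producer surplus falls by $904.5.

Before the tax: set 381 − 6p = 5p − 92 → p* = $43, q* = 123.
With the tax collected from producers, supply shifts: qs = 5(p − 16.5) − 92.
New equilibrium: buyers pay $50.5, producers receive $34, q = 78. (Wedge: pb − ps = 16.5.)
ΔPS is the trapezoid between Q = 78 and Q = 123 of height $9: ½ · (123 + 78) · 9 = $904.5.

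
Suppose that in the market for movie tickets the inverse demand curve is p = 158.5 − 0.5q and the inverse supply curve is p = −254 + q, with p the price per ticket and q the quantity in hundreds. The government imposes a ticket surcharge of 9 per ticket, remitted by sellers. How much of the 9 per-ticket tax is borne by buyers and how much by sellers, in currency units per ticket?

Buyers bear 3 per ticket; sellers bear 6 per ticket.

Inverting to q(p) form: qd = 317 − 2p; qs = p + 254.
Without the tax, 317 − 2p = p + 254 gives 3p = 63, so p* = 21 and q* = 275.
With the tax collected from sellers, supply shifts: qs = (p − 9) + 254.
New equilibrium: buyers pay 24, sellers receive 15, q = 269. (Wedge: pb − ps = 9.)
Burden on buyers: 3; on sellers: 6. (They sum to 9.)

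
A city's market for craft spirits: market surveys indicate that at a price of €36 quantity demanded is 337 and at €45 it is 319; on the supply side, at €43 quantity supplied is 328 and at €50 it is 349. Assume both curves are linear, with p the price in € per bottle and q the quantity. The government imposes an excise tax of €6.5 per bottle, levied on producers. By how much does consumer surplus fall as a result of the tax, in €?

Consumer surplus falls by €1252.29.

Demand slope: (319 − 337)/(45 − 36) = -2, so qd = 409 − 2p.
Supply slope: (349 − 328)/(50 − 43) = 3, so qs = 3p + 199.
Before the tax: set 409 − 2p = 3p + 199 → p* = €42, q* = 325.
With the tax collected from producers, supply shifts: qs = 3(p − 6.5) + 199.
Solving gives q = 317.2 with consumers paying €45.9 and producers receiving €39.4 (the €6.5 wedge).
ΔCS is the trapezoid between Q = 317.2 and Q = 325 of height €3.9: ½ · (325 + 317.2) · 3.9 = €1252.29.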